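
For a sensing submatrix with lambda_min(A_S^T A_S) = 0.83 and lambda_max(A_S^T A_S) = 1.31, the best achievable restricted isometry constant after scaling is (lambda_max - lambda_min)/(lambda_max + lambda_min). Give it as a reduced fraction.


lambda_max - lambda_min = 1.31 - 0.83 = 0.48.
lambda_max + lambda_min = 1.31 + 0.83 = 2.14.
delta = 0.48/2.14 = 48/214 = 24/107.

24/107


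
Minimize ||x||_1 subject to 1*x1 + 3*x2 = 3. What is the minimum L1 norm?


Axis intercepts:
  x1 = 3, x2 = 0: L1 = 3
  x1 = 0, x2 = 1: L1 = 1
x* = (0, 1)
||x*||_1 = 1.

1


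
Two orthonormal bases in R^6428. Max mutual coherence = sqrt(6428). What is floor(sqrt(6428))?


80^2 = 6400 <= 6428 < 6561 = 81^2, so 80 <= sqrt(6428) < 81.
floor(sqrt(6428)) = 80.

80


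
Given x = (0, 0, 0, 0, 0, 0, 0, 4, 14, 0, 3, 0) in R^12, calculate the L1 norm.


Non-zero entries: [(7, 4), (8, 14), (10, 3)]
Absolute values: [4, 14, 3]
||x||_1 = sum = 21.

21


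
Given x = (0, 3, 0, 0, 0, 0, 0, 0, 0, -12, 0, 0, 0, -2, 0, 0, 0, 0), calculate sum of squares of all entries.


Non-zero entries: [(1, 3), (9, -12), (13, -2)]
Squares: [9, 144, 4]
||x||_2^2 = sum = 157.

157


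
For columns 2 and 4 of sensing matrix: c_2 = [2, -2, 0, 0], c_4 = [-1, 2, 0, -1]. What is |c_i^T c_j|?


Inner product: 2*-1 + -2*2 + 0*0 + 0*-1
Products: [-2, -4, 0, 0]
Sum = -6.
|dot| = 6.

6


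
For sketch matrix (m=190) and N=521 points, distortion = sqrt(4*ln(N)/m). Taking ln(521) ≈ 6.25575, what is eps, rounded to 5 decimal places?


ln(521) ≈ 6.25575.
4*ln(N)/m ≈ 4*6.25575/190 ≈ 0.1317.
eps = sqrt(0.1317) ≈ 0.3629049 ≈ 0.36290.

0.36290


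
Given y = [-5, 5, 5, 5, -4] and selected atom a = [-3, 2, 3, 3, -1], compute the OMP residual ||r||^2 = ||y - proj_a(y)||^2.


a^T a = 32.
a^T y = 59.
coeff = 59/32 = 59/32.
||r||^2 = 231/32.

231/32


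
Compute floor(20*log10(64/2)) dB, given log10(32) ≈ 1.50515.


||x||/||e|| = 64/2 = 32.
log10(32) ≈ 1.50515.
20*log10(||x||/||e||) ≈ 20*1.50515 = 30.103.
floor(30.103) = 30.

30


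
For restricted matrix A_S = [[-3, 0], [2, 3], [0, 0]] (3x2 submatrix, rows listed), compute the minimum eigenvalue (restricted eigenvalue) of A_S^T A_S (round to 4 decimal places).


A_S^T A_S = [[13, 6], [6, 9]].
trace = 22.
det = 81.
disc = trace^2 - 4*det = 484 - 4*81 = 160.
sqrt(160) ≈ 12.649111.
lam_min = (22 - sqrt(160))/2 ≈ (22 - 12.649111)/2 = 4.6754445 ≈ 4.6754.

4.6754


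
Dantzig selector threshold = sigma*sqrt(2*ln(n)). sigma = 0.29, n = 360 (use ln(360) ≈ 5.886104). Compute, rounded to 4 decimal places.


ln(360) ≈ 5.886104.
2*ln(n) ≈ 11.772208.
sqrt(2*ln(n)) ≈ sqrt(11.772208) ≈ 3.431065.
threshold ≈ 0.29*3.431065 = 0.99500885 ≈ 0.9950.

0.9950


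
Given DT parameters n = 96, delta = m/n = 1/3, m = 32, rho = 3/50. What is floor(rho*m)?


m = 1/3*96 = 32.
rho = 3/50.
rho*m = 3/50*32 = 1.92.
k = floor(1.92) = 1.

1


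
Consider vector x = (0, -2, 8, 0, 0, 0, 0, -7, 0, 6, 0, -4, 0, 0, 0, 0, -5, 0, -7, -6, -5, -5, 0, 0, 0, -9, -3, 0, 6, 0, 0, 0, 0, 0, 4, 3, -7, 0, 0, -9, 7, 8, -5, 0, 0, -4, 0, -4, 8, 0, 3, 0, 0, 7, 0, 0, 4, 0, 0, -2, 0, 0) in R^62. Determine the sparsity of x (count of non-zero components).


Non-zero positions: [1, 2, 7, 9, 11, 16, 18, 19, 20, 21, 25, 26, 28, 34, 35, 36, 39, 40, 41, 42, 45, 47, 48, 50, 53, 56, 59].
Sparsity = 27.

27


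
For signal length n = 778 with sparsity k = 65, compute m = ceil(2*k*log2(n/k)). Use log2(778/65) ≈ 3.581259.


log2(n/k) = log2(778/65) ≈ 3.581259.
2*k*log2(n/k) ≈ 2*65*3.581259 = 465.56367.
m = ceil(465.56367) = 466.

466


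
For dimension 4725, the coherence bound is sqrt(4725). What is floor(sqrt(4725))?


68^2 = 4624 <= 4725 < 4761 = 69^2, so 68 <= sqrt(4725) < 69.
floor(sqrt(4725)) = 68.

68


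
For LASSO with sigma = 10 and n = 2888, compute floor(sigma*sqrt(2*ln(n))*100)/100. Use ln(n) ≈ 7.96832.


ln(2888) ≈ 7.96832.
2*ln(n) ≈ 15.93664.
sqrt(2*ln(n)) ≈ sqrt(15.93664) ≈ 3.992072.
lambda ≈ 10*3.992072 = 39.92072.
floor(lambda*100)/100 = 39.92.

39.92


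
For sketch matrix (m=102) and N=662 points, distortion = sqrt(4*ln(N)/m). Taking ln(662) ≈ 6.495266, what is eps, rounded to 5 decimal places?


ln(662) ≈ 6.495266.
4*ln(N)/m ≈ 4*6.495266/102 ≈ 0.25471631.
eps = sqrt(0.25471631) ≈ 0.5046943 ≈ 0.50469.

0.50469


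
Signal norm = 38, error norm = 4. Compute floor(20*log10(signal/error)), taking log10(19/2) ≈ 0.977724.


||x||/||e|| = 38/4 = 19/2.
log10(19/2) ≈ 0.977724.
20*log10(||x||/||e||) ≈ 20*0.977724 = 19.55448.
floor(19.55448) = 19.

19


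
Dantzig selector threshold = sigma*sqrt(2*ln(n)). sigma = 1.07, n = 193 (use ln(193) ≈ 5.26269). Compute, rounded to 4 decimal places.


ln(193) ≈ 5.26269.
2*ln(n) ≈ 10.52538.
sqrt(2*ln(n)) ≈ sqrt(10.52538) ≈ 3.244284.
threshold ≈ 1.07*3.244284 = 3.47138388 ≈ 3.4714.

3.4714


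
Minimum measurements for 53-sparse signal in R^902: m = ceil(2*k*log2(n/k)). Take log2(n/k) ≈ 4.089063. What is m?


log2(n/k) = log2(902/53) ≈ 4.089063.
2*k*log2(n/k) ≈ 2*53*4.089063 = 433.440678.
m = ceil(433.440678) = 434.

434


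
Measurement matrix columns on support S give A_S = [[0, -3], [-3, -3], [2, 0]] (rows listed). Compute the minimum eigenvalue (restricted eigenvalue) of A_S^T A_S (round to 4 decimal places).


A_S^T A_S = [[13, 9], [9, 18]].
trace = 31.
det = 153.
disc = trace^2 - 4*det = 961 - 4*153 = 349.
sqrt(349) ≈ 18.681542.
lam_min = (31 - sqrt(349))/2 ≈ (31 - 18.681542)/2 = 6.159229 ≈ 6.1592.

6.1592


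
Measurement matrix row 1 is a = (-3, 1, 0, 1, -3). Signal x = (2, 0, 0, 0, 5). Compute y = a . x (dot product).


Non-zero terms: ['-3*2', '-3*5']
Products: [-6, -15]
y = sum = -21.

-21


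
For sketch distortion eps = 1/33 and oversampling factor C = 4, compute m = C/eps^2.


1/eps = 33.
(1/eps)^2 = 1089.
m = 4*1089 = 4356.

4356


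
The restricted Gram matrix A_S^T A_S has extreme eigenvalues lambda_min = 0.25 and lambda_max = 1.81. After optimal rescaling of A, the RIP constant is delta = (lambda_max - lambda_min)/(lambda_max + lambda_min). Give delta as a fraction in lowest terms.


lambda_max - lambda_min = 1.81 - 0.25 = 1.56.
lambda_max + lambda_min = 1.81 + 0.25 = 2.06.
delta = 1.56/2.06 = 156/206 = 78/103.

78/103


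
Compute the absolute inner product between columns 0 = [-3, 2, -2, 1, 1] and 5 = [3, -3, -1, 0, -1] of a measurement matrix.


Inner product: -3*3 + 2*-3 + -2*-1 + 1*0 + 1*-1
Products: [-9, -6, 2, 0, -1]
Sum = -14.
|dot| = 14.

14


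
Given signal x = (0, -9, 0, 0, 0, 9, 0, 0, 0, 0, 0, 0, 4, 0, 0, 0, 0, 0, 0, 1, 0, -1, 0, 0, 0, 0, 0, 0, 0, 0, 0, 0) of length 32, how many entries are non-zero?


Non-zero positions: [1, 5, 12, 19, 21].
Sparsity = 5.

5


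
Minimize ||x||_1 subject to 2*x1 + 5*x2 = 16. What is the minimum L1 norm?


Axis intercepts:
  x1 = 8, x2 = 0: L1 = 8
  x1 = 0, x2 = 16/5: L1 = 16/5
x* = (0, 16/5)
||x*||_1 = 16/5.

16/5


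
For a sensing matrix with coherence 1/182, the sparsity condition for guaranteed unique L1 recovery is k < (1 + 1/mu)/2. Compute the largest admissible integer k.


1/mu = 182.
1 + 1/mu = 183.
(1 + 1/mu)/2 = 91.5 is not an integer, so k_max = floor(91.5) = 91.

91


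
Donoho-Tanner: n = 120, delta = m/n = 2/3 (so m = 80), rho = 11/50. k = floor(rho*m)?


m = 2/3*120 = 80.
rho = 11/50.
rho*m = 11/50*80 = 17.6.
k = floor(17.6) = 17.

17


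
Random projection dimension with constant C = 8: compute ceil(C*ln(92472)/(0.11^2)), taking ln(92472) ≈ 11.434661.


ln(92472) ≈ 11.434661.
eps^2 = 0.11^2 = 0.0121.
C*ln(N)/eps^2 ≈ 8*11.434661/0.0121 ≈ 7560.1064.
m = ceil(7560.1064) = 7561.

7561


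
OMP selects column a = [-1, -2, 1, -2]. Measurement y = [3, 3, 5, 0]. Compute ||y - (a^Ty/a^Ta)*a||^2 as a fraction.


a^T a = 10.
a^T y = -4.
coeff = -4/10 = -2/5.
||r||^2 = 207/5.

207/5


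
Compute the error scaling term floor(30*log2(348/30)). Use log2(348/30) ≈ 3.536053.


log2(n/k) = log2(348/30) ≈ 3.536053.
k*log2(n/k) ≈ 30*3.536053 = 106.08159.
floor(106.08159) = 106.

106


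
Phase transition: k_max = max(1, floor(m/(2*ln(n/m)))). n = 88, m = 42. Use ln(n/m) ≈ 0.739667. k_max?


n/m = 88/42 = 44/21.
ln(n/m) ≈ 0.739667.
2*ln(n/m) ≈ 1.479334.
m/(2*ln(n/m)) ≈ 42/1.479334 ≈ 28.3912.
floor = 28.
k_max = max(1, 28) = 28.

28


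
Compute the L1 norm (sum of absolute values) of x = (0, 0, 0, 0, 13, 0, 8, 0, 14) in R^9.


Non-zero entries: [(4, 13), (6, 8), (8, 14)]
Absolute values: [13, 8, 14]
||x||_1 = sum = 35.

35


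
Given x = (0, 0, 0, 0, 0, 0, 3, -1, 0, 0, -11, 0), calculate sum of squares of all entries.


Non-zero entries: [(6, 3), (7, -1), (10, -11)]
Squares: [9, 1, 121]
||x||_2^2 = sum = 131.

131


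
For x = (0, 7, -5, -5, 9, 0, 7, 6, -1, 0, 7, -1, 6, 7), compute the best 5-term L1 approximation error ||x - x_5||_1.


Sorted |x_i| descending: [9, 7, 7, 7, 7, 6, 6, 5, 5, 1, 1, 0, 0, 0]
Keep top 5: [9, 7, 7, 7, 7]
Tail entries: [6, 6, 5, 5, 1, 1, 0, 0, 0]
L1 error = sum of tail = 24.

24


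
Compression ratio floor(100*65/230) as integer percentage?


100*m/n = 100*65/230 ≈ 28.2609.
floor = 28.

28


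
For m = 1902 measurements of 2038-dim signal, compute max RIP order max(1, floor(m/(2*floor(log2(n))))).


floor(log2(2038)) = 10.
2*10 = 20.
m/(2*floor(log2(n))) = 1902/20 ≈ 95.1.
floor = 95.
k = max(1, 95) = 95.

95


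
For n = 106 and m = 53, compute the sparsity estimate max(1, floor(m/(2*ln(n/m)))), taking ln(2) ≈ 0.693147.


n/m = 106/53 = 2.
ln(n/m) ≈ 0.693147.
2*ln(n/m) ≈ 1.386294.
m/(2*ln(n/m)) ≈ 53/1.386294 ≈ 38.2314.
floor = 38.
k_max = max(1, 38) = 38.

38


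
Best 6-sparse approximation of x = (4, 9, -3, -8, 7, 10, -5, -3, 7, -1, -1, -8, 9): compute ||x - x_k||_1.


Sorted |x_i| descending: [10, 9, 9, 8, 8, 7, 7, 5, 4, 3, 3, 1, 1]
Keep top 6: [10, 9, 9, 8, 8, 7]
Tail entries: [7, 5, 4, 3, 3, 1, 1]
L1 error = sum of tail = 24.

24


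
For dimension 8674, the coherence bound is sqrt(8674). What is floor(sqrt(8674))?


93^2 = 8649 <= 8674 < 8836 = 94^2, so 93 <= sqrt(8674) < 94.
floor(sqrt(8674)) = 93.

93


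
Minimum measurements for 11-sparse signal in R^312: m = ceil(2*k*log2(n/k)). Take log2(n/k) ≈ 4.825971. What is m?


log2(n/k) = log2(312/11) ≈ 4.825971.
2*k*log2(n/k) ≈ 2*11*4.825971 = 106.171362.
m = ceil(106.171362) = 107.

107


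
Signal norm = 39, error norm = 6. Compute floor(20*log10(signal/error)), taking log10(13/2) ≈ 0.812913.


||x||/||e|| = 39/6 = 13/2.
log10(13/2) ≈ 0.812913.
20*log10(||x||/||e||) ≈ 20*0.812913 = 16.25826.
floor(16.25826) = 16.

16


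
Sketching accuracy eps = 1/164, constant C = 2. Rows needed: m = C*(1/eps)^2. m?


1/eps = 164.
(1/eps)^2 = 26896.
m = 2*26896 = 53792.

53792


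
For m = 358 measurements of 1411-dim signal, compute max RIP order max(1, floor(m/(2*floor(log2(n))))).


floor(log2(1411)) = 10.
2*10 = 20.
m/(2*floor(log2(n))) = 358/20 ≈ 17.9.
floor = 17.
k = max(1, 17) = 17.

17


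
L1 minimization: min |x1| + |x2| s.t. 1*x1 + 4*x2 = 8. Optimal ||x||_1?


Axis intercepts:
  x1 = 8, x2 = 0: L1 = 8
  x1 = 0, x2 = 2: L1 = 2
x* = (0, 2)
||x*||_1 = 2.

2


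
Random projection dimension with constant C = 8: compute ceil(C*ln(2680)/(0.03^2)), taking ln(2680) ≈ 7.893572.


ln(2680) ≈ 7.893572.
eps^2 = 0.03^2 = 0.0009.
C*ln(N)/eps^2 ≈ 8*7.893572/0.0009 ≈ 70165.0844.
m = ceil(70165.0844) = 70166.

70166


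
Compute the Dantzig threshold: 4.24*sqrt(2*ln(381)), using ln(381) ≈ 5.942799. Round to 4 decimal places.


ln(381) ≈ 5.942799.
2*ln(n) ≈ 11.885598.
sqrt(2*ln(n)) ≈ sqrt(11.885598) ≈ 3.44755.
threshold ≈ 4.24*3.44755 = 14.617612 ≈ 14.6176.

14.6176


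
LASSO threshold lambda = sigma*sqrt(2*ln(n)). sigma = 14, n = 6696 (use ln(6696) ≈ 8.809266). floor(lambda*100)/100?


ln(6696) ≈ 8.809266.
2*ln(n) ≈ 17.618532.
sqrt(2*ln(n)) ≈ sqrt(17.618532) ≈ 4.197444.
lambda ≈ 14*4.197444 = 58.764216.
floor(lambda*100)/100 = 58.76.

58.76


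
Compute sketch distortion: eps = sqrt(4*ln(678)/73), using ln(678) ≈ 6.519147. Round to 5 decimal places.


ln(678) ≈ 6.519147.
4*ln(N)/m ≈ 4*6.519147/73 ≈ 0.35721353.
eps = sqrt(0.35721353) ≈ 0.5976734 ≈ 0.59767.

0.59767


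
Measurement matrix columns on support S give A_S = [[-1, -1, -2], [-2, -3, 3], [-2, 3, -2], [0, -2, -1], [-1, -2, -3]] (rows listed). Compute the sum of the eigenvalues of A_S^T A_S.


Sum of eigenvalues of A_S^T A_S = trace(A_S^T A_S) = sum of squared column norms of A_S.
A_S^T A_S diagonal: [10, 27, 27].
trace = 10 + 27 + 27 = 64.

64


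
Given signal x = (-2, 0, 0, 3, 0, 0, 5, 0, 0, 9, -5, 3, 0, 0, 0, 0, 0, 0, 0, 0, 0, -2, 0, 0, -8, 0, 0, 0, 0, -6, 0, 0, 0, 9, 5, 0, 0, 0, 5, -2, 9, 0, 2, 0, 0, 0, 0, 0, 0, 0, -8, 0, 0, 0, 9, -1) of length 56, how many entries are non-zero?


Non-zero positions: [0, 3, 6, 9, 10, 11, 21, 24, 29, 33, 34, 38, 39, 40, 42, 50, 54, 55].
Sparsity = 18.

18


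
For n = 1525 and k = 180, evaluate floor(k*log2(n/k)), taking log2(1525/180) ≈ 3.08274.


log2(n/k) = log2(1525/180) ≈ 3.08274.
k*log2(n/k) ≈ 180*3.08274 = 554.8932.
floor(554.8932) = 554.

554


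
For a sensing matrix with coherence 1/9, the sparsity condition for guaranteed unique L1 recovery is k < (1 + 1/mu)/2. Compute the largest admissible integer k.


1/mu = 9.
1 + 1/mu = 10.
(1 + 1/mu)/2 = 5 is an integer and the inequality is strict, so k_max = 5 - 1 = 4.

4


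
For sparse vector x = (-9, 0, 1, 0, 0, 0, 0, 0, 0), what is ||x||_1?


Non-zero entries: [(0, -9), (2, 1)]
Absolute values: [9, 1]
||x||_1 = sum = 10.

10


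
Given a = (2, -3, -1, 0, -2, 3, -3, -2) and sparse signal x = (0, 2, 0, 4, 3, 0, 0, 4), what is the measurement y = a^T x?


Non-zero terms: ['-3*2', '0*4', '-2*3', '-2*4']
Products: [-6, 0, -6, -8]
y = sum = -20.

-20


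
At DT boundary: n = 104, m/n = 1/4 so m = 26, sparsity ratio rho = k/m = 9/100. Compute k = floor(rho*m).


m = 1/4*104 = 26.
rho = 9/100.
rho*m = 9/100*26 = 2.34.
k = floor(2.34) = 2.

2


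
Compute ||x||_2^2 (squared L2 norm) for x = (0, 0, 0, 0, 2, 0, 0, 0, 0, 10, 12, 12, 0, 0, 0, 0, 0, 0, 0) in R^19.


Non-zero entries: [(4, 2), (9, 10), (10, 12), (11, 12)]
Squares: [4, 100, 144, 144]
||x||_2^2 = sum = 392.

392


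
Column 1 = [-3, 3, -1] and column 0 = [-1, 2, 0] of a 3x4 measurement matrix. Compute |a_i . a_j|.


Inner product: -3*-1 + 3*2 + -1*0
Products: [3, 6, 0]
Sum = 9.
|dot| = 9.

9


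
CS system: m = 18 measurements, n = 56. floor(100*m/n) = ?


100*m/n = 100*18/56 ≈ 32.1429.
floor = 32.

32


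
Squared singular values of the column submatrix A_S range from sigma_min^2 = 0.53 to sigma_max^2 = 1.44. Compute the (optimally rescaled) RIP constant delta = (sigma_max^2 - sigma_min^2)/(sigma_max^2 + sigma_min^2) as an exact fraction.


lambda_max - lambda_min = 1.44 - 0.53 = 0.91.
lambda_max + lambda_min = 1.44 + 0.53 = 1.97.
delta = 0.91/1.97 = 91/197.

91/197


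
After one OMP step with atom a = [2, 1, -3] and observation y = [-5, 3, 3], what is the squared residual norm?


a^T a = 14.
a^T y = -16.
coeff = -16/14 = -8/7.
||r||^2 = 173/7.

173/7


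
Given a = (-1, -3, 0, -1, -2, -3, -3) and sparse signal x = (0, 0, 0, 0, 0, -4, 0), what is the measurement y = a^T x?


Non-zero terms: ['-3*-4']
Products: [12]
y = sum = 12.

12


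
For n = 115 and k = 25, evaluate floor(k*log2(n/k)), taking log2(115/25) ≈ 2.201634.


log2(n/k) = log2(115/25) ≈ 2.201634.
k*log2(n/k) ≈ 25*2.201634 = 55.04085.
floor(55.04085) = 55.

55


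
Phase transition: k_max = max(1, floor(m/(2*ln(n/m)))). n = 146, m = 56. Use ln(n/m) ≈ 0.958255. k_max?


n/m = 146/56 = 73/28.
ln(n/m) ≈ 0.958255.
2*ln(n/m) ≈ 1.91651.
m/(2*ln(n/m)) ≈ 56/1.91651 ≈ 29.2198.
floor = 29.
k_max = max(1, 29) = 29.

29


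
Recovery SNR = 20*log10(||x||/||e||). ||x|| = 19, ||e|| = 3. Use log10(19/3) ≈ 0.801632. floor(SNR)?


||x||/||e|| = 19/3.
log10(19/3) ≈ 0.801632.
20*log10(||x||/||e||) ≈ 20*0.801632 = 16.03264.
floor(16.03264) = 16.

16


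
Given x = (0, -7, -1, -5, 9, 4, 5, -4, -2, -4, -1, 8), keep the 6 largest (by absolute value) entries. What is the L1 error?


Sorted |x_i| descending: [9, 8, 7, 5, 5, 4, 4, 4, 2, 1, 1, 0]
Keep top 6: [9, 8, 7, 5, 5, 4]
Tail entries: [4, 4, 2, 1, 1, 0]
L1 error = sum of tail = 12.

12


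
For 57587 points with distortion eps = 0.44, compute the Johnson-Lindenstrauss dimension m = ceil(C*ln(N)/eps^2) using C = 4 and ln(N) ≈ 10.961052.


ln(57587) ≈ 10.961052.
eps^2 = 0.44^2 = 0.1936.
C*ln(N)/eps^2 ≈ 4*10.961052/0.1936 ≈ 226.468.
m = ceil(226.468) = 227.

227


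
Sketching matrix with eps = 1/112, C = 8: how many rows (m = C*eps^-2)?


1/eps = 112.
(1/eps)^2 = 12544.
m = 8*12544 = 100352.

100352


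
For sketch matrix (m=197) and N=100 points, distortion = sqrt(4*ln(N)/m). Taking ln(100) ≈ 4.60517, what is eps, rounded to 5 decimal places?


ln(100) ≈ 4.60517.
4*ln(N)/m ≈ 4*4.60517/197 ≈ 0.09350599.
eps = sqrt(0.09350599) ≈ 0.3057875 ≈ 0.30579.

0.30579


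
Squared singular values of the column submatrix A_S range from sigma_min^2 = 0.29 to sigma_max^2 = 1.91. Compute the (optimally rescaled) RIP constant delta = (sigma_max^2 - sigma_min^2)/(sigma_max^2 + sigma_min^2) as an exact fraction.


lambda_max - lambda_min = 1.91 - 0.29 = 1.62.
lambda_max + lambda_min = 1.91 + 0.29 = 2.20.
delta = 1.62/2.20 = 162/220 = 81/110.

81/110


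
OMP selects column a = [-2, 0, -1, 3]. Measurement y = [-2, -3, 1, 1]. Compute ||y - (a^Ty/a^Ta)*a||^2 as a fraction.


a^T a = 14.
a^T y = 6.
coeff = 6/14 = 3/7.
||r||^2 = 87/7.

87/7


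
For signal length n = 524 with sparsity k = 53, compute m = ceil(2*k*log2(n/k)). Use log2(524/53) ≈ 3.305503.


log2(n/k) = log2(524/53) ≈ 3.305503.
2*k*log2(n/k) ≈ 2*53*3.305503 = 350.383318.
m = ceil(350.383318) = 351.

351


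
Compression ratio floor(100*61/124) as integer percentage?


100*m/n = 100*61/124 ≈ 49.1935.
floor = 49.

49


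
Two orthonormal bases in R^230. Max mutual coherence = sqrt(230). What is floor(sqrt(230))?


15^2 = 225 <= 230 < 256 = 16^2, so 15 <= sqrt(230) < 16.
floor(sqrt(230)) = 15.

15


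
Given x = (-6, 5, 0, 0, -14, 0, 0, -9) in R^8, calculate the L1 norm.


Non-zero entries: [(0, -6), (1, 5), (4, -14), (7, -9)]
Absolute values: [6, 5, 14, 9]
||x||_1 = sum = 34.

34


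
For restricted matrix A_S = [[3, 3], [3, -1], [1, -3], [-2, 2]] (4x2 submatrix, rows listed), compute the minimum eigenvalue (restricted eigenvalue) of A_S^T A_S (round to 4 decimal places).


A_S^T A_S = [[23, -1], [-1, 23]].
trace = 46.
det = 528.
disc = trace^2 - 4*det = 2116 - 4*528 = 4.
sqrt(4) = 2.
lam_min = (46 - 2)/2 = 22 = 22.0000.

22.0000


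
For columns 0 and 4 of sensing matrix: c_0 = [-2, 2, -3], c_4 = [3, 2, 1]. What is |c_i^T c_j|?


Inner product: -2*3 + 2*2 + -3*1
Products: [-6, 4, -3]
Sum = -5.
|dot| = 5.

5


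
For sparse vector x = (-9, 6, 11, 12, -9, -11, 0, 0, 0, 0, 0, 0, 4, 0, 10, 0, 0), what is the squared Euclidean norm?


Non-zero entries: [(0, -9), (1, 6), (2, 11), (3, 12), (4, -9), (5, -11), (12, 4), (14, 10)]
Squares: [81, 36, 121, 144, 81, 121, 16, 100]
||x||_2^2 = sum = 700.

700


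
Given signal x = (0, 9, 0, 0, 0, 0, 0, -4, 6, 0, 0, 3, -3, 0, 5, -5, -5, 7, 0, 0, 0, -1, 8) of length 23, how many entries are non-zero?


Non-zero positions: [1, 7, 8, 11, 12, 14, 15, 16, 17, 21, 22].
Sparsity = 11.

11


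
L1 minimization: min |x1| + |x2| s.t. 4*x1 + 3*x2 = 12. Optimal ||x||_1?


Axis intercepts:
  x1 = 3, x2 = 0: L1 = 3
  x1 = 0, x2 = 4: L1 = 4
x* = (3, 0)
||x*||_1 = 3.

3


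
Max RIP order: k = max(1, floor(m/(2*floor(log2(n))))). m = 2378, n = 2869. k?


floor(log2(2869)) = 11.
2*11 = 22.
m/(2*floor(log2(n))) = 2378/22 ≈ 108.0909.
floor = 108.
k = max(1, 108) = 108.

108


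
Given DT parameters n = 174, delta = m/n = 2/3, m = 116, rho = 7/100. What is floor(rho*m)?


m = 2/3*174 = 116.
rho = 7/100.
rho*m = 7/100*116 = 8.12.
k = floor(8.12) = 8.

8


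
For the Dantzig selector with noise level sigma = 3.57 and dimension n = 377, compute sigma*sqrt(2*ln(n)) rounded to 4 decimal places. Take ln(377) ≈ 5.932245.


ln(377) ≈ 5.932245.
2*ln(n) ≈ 11.86449.
sqrt(2*ln(n)) ≈ sqrt(11.86449) ≈ 3.444487.
threshold ≈ 3.57*3.444487 = 12.29681859 ≈ 12.2968.

12.2968


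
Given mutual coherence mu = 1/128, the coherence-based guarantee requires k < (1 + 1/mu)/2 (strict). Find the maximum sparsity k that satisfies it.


1/mu = 128.
1 + 1/mu = 129.
(1 + 1/mu)/2 = 64.5 is not an integer, so k_max = floor(64.5) = 64.

64


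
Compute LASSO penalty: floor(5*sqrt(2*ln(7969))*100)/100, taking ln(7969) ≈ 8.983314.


ln(7969) ≈ 8.983314.
2*ln(n) ≈ 17.966628.
sqrt(2*ln(n)) ≈ sqrt(17.966628) ≈ 4.238706.
lambda ≈ 5*4.238706 = 21.19353.
floor(lambda*100)/100 = 21.19.

21.19


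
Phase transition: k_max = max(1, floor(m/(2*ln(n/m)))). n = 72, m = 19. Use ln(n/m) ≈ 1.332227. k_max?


n/m = 72/19.
ln(n/m) ≈ 1.332227.
2*ln(n/m) ≈ 2.664454.
m/(2*ln(n/m)) ≈ 19/2.664454 ≈ 7.1309.
floor = 7.
k_max = max(1, 7) = 7.

7


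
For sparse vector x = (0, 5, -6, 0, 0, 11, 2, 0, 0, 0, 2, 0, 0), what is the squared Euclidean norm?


Non-zero entries: [(1, 5), (2, -6), (5, 11), (6, 2), (10, 2)]
Squares: [25, 36, 121, 4, 4]
||x||_2^2 = sum = 190.

190


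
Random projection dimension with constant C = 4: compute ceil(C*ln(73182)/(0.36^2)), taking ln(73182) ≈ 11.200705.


ln(73182) ≈ 11.200705.
eps^2 = 0.36^2 = 0.1296.
C*ln(N)/eps^2 ≈ 4*11.200705/0.1296 ≈ 345.7008.
m = ceil(345.7008) = 346.

346


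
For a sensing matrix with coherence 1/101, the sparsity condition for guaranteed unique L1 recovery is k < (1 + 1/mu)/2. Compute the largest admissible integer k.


1/mu = 101.
1 + 1/mu = 102.
(1 + 1/mu)/2 = 51 is an integer and the inequality is strict, so k_max = 51 - 1 = 50.

50


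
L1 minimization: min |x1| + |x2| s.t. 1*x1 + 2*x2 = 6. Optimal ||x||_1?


Axis intercepts:
  x1 = 6, x2 = 0: L1 = 6
  x1 = 0, x2 = 3: L1 = 3
x* = (0, 3)
||x*||_1 = 3.

3


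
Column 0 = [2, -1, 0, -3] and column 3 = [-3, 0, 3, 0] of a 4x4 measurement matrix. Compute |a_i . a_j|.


Inner product: 2*-3 + -1*0 + 0*3 + -3*0
Products: [-6, 0, 0, 0]
Sum = -6.
|dot| = 6.

6


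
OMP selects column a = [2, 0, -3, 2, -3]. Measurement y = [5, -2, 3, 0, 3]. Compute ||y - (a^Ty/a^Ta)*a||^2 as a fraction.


a^T a = 26.
a^T y = -8.
coeff = -8/26 = -4/13.
||r||^2 = 579/13.

579/13


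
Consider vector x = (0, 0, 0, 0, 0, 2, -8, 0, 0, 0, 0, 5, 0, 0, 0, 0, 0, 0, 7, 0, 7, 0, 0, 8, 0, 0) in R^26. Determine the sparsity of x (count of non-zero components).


Non-zero positions: [5, 6, 11, 18, 20, 23].
Sparsity = 6.

6


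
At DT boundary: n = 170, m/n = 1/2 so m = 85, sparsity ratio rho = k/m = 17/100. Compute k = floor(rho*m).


m = 1/2*170 = 85.
rho = 17/100.
rho*m = 17/100*85 = 14.45.
k = floor(14.45) = 14.

14


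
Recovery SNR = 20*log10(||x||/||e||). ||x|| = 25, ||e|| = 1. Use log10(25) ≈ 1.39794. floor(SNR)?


||x||/||e|| = 25/1 = 25.
log10(25) ≈ 1.39794.
20*log10(||x||/||e||) ≈ 20*1.39794 = 27.9588.
floor(27.9588) = 27.

27


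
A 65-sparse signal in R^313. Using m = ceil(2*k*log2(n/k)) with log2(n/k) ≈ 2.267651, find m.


log2(n/k) = log2(313/65) ≈ 2.267651.
2*k*log2(n/k) ≈ 2*65*2.267651 = 294.79463.
m = ceil(294.79463) = 295.

295


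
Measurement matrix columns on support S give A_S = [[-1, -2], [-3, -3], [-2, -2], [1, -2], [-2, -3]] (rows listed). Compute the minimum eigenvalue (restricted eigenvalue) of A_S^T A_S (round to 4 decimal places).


A_S^T A_S = [[19, 19], [19, 30]].
trace = 49.
det = 209.
disc = trace^2 - 4*det = 2401 - 4*209 = 1565.
sqrt(1565) ≈ 39.560081.
lam_min = (49 - sqrt(1565))/2 ≈ (49 - 39.560081)/2 = 4.7199595 ≈ 4.7200.

4.7200


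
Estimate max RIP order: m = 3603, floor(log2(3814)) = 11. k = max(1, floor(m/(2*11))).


floor(log2(3814)) = 11.
2*11 = 22.
m/(2*floor(log2(n))) = 3603/22 ≈ 163.7727.
floor = 163.
k = max(1, 163) = 163.

163


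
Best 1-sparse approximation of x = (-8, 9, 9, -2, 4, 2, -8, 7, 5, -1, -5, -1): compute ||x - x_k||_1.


Sorted |x_i| descending: [9, 9, 8, 8, 7, 5, 5, 4, 2, 2, 1, 1]
Keep top 1: [9]
Tail entries: [9, 8, 8, 7, 5, 5, 4, 2, 2, 1, 1]
L1 error = sum of tail = 52.

52


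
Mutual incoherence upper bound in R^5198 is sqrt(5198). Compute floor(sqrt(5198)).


72^2 = 5184 <= 5198 < 5329 = 73^2, so 72 <= sqrt(5198) < 73.
floor(sqrt(5198)) = 72.

72


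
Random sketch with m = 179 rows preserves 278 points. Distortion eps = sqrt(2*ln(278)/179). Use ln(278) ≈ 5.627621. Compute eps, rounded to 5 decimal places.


ln(278) ≈ 5.627621.
2*ln(N)/m ≈ 2*5.627621/179 ≈ 0.06287845.
eps = sqrt(0.06287845) ≈ 0.2507558 ≈ 0.25076.

0.25076


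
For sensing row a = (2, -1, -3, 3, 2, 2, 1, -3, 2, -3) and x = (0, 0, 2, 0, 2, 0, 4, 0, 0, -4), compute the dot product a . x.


Non-zero terms: ['-3*2', '2*2', '1*4', '-3*-4']
Products: [-6, 4, 4, 12]
y = sum = 14.

14


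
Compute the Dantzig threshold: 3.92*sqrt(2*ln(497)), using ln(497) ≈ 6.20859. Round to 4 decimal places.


ln(497) ≈ 6.20859.
2*ln(n) ≈ 12.41718.
sqrt(2*ln(n)) ≈ sqrt(12.41718) ≈ 3.523802.
threshold ≈ 3.92*3.523802 = 13.81330384 ≈ 13.8133.

13.8133


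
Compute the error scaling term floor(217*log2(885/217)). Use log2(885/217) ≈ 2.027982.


log2(n/k) = log2(885/217) ≈ 2.027982.
k*log2(n/k) ≈ 217*2.027982 = 440.072094.
floor(440.072094) = 440.

440


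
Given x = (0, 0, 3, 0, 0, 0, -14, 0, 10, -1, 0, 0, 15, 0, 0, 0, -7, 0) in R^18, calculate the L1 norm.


Non-zero entries: [(2, 3), (6, -14), (8, 10), (9, -1), (12, 15), (16, -7)]
Absolute values: [3, 14, 10, 1, 15, 7]
||x||_1 = sum = 50.

50


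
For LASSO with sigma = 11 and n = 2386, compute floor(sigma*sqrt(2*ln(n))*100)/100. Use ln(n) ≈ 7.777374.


ln(2386) ≈ 7.777374.
2*ln(n) ≈ 15.554748.
sqrt(2*ln(n)) ≈ sqrt(15.554748) ≈ 3.943951.
lambda ≈ 11*3.943951 = 43.383461.
floor(lambda*100)/100 = 43.38.

43.38


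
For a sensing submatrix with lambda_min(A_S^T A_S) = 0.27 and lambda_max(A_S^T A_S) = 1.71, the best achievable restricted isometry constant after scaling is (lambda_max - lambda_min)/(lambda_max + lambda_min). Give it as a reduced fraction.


lambda_max - lambda_min = 1.71 - 0.27 = 1.44.
lambda_max + lambda_min = 1.71 + 0.27 = 1.98.
delta = 1.44/1.98 = 144/198 = 8/11.

8/11


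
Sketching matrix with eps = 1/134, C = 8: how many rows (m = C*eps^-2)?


1/eps = 134.
(1/eps)^2 = 17956.
m = 8*17956 = 143648.

143648


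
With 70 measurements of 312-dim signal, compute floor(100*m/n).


100*m/n = 100*70/312 ≈ 22.4359.
floor = 22.

22


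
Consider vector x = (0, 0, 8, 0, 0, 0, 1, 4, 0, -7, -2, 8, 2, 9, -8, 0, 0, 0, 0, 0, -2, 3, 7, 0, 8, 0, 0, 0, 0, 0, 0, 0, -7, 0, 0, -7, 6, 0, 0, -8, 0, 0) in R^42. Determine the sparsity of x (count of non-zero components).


Non-zero positions: [2, 6, 7, 9, 10, 11, 12, 13, 14, 20, 21, 22, 24, 32, 35, 36, 39].
Sparsity = 17.

17


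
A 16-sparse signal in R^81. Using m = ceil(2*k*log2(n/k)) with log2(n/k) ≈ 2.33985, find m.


log2(n/k) = log2(81/16) ≈ 2.33985.
2*k*log2(n/k) ≈ 2*16*2.33985 = 74.8752.
m = ceil(74.8752) = 75.

75


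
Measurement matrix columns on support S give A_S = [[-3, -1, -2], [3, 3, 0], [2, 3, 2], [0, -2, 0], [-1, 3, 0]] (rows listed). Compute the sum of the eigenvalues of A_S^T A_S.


Sum of eigenvalues of A_S^T A_S = trace(A_S^T A_S) = sum of squared column norms of A_S.
A_S^T A_S diagonal: [23, 32, 8].
trace = 23 + 32 + 8 = 63.

63


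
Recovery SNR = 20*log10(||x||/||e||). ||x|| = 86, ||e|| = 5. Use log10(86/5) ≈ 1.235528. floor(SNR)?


||x||/||e|| = 86/5.
log10(86/5) ≈ 1.235528.
20*log10(||x||/||e||) ≈ 20*1.235528 = 24.71056.
floor(24.71056) = 24.

24


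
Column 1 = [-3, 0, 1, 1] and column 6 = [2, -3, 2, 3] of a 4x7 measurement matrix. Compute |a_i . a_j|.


Inner product: -3*2 + 0*-3 + 1*2 + 1*3
Products: [-6, 0, 2, 3]
Sum = -1.
|dot| = 1.

1


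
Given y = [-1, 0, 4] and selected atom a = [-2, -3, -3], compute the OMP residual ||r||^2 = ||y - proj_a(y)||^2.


a^T a = 22.
a^T y = -10.
coeff = -10/22 = -5/11.
||r||^2 = 137/11.

137/11


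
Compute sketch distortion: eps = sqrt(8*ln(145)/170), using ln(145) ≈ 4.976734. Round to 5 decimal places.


ln(145) ≈ 4.976734.
8*ln(N)/m ≈ 8*4.976734/170 ≈ 0.23419925.
eps = sqrt(0.23419925) ≈ 0.4839414 ≈ 0.48394.

0.48394


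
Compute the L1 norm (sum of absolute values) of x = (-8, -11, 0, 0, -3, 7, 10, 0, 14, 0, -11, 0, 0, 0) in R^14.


Non-zero entries: [(0, -8), (1, -11), (4, -3), (5, 7), (6, 10), (8, 14), (10, -11)]
Absolute values: [8, 11, 3, 7, 10, 14, 11]
||x||_1 = sum = 64.

64


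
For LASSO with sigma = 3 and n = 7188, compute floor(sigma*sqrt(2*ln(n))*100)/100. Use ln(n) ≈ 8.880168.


ln(7188) ≈ 8.880168.
2*ln(n) ≈ 17.760336.
sqrt(2*ln(n)) ≈ sqrt(17.760336) ≈ 4.214301.
lambda ≈ 3*4.214301 = 12.642903.
floor(lambda*100)/100 = 12.64.

12.64


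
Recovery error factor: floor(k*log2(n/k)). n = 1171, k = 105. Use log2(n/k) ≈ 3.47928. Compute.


log2(n/k) = log2(1171/105) ≈ 3.47928.
k*log2(n/k) ≈ 105*3.47928 = 365.3244.
floor(365.3244) = 365.

365


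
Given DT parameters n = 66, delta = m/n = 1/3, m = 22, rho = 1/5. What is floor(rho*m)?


m = 1/3*66 = 22.
rho = 1/5.
rho*m = 1/5*22 = 4.4.
k = floor(4.4) = 4.

4


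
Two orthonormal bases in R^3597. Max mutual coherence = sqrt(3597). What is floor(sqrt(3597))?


59^2 = 3481 <= 3597 < 3600 = 60^2, so 59 <= sqrt(3597) < 60.
floor(sqrt(3597)) = 59.

59


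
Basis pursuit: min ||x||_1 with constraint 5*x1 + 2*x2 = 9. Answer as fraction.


Axis intercepts:
  x1 = 9/5, x2 = 0: L1 = 9/5
  x1 = 0, x2 = 9/2: L1 = 9/2
x* = (9/5, 0)
||x*||_1 = 9/5.

9/5


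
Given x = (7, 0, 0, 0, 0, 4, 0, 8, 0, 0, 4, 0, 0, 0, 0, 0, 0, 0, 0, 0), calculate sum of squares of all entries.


Non-zero entries: [(0, 7), (5, 4), (7, 8), (10, 4)]
Squares: [49, 16, 64, 16]
||x||_2^2 = sum = 145.

145


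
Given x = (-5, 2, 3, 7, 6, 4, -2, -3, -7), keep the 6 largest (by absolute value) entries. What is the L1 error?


Sorted |x_i| descending: [7, 7, 6, 5, 4, 3, 3, 2, 2]
Keep top 6: [7, 7, 6, 5, 4, 3]
Tail entries: [3, 2, 2]
L1 error = sum of tail = 7.

7


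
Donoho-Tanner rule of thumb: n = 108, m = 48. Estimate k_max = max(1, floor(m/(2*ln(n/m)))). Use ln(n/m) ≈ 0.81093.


n/m = 108/48 = 9/4.
ln(n/m) ≈ 0.81093.
2*ln(n/m) ≈ 1.62186.
m/(2*ln(n/m)) ≈ 48/1.62186 ≈ 29.5956.
floor = 29.
k_max = max(1, 29) = 29.

29


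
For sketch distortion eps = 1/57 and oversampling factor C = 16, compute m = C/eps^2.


1/eps = 57.
(1/eps)^2 = 3249.
m = 16*3249 = 51984.

51984


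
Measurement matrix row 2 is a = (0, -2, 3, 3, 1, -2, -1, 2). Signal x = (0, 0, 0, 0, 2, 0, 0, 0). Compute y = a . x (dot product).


Non-zero terms: ['1*2']
Products: [2]
y = sum = 2.

2


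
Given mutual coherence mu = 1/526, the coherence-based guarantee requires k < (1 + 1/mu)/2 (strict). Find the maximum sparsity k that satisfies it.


1/mu = 526.
1 + 1/mu = 527.
(1 + 1/mu)/2 = 263.5 is not an integer, so k_max = floor(263.5) = 263.

263


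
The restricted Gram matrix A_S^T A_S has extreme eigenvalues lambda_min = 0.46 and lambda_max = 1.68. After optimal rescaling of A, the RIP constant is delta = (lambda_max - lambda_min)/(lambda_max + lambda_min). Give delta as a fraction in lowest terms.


lambda_max - lambda_min = 1.68 - 0.46 = 1.22.
lambda_max + lambda_min = 1.68 + 0.46 = 2.14.
delta = 1.22/2.14 = 122/214 = 61/107.

61/107


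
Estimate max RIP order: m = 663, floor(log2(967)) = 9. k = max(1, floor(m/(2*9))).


floor(log2(967)) = 9.
2*9 = 18.
m/(2*floor(log2(n))) = 663/18 ≈ 36.8333.
floor = 36.
k = max(1, 36) = 36.

36


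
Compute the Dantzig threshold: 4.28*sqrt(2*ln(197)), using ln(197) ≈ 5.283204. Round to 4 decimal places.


ln(197) ≈ 5.283204.
2*ln(n) ≈ 10.566408.
sqrt(2*ln(n)) ≈ sqrt(10.566408) ≈ 3.250601.
threshold ≈ 4.28*3.250601 = 13.91257228 ≈ 13.9126.

13.9126


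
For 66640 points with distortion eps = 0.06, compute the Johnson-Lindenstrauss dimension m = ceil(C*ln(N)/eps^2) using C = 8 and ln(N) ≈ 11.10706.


ln(66640) ≈ 11.10706.
eps^2 = 0.06^2 = 0.0036.
C*ln(N)/eps^2 ≈ 8*11.10706/0.0036 ≈ 24682.3556.
m = ceil(24682.3556) = 24683.

24683


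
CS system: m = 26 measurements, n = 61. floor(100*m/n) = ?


100*m/n = 100*26/61 ≈ 42.623.
floor = 42.

42


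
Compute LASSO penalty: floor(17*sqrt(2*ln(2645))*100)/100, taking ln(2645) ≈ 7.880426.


ln(2645) ≈ 7.880426.
2*ln(n) ≈ 15.760852.
sqrt(2*ln(n)) ≈ sqrt(15.760852) ≈ 3.969994.
lambda ≈ 17*3.969994 = 67.489898.
floor(lambda*100)/100 = 67.48.

67.48


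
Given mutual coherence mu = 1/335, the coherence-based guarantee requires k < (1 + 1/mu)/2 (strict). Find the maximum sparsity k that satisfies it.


1/mu = 335.
1 + 1/mu = 336.
(1 + 1/mu)/2 = 168 is an integer and the inequality is strict, so k_max = 168 - 1 = 167.

167


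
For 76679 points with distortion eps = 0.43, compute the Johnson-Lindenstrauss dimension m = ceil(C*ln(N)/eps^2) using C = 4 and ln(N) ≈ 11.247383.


ln(76679) ≈ 11.247383.
eps^2 = 0.43^2 = 0.1849.
C*ln(N)/eps^2 ≈ 4*11.247383/0.1849 ≈ 243.3182.
m = ceil(243.3182) = 244.

244


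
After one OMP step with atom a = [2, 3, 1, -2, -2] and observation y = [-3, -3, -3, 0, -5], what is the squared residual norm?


a^T a = 22.
a^T y = -8.
coeff = -8/22 = -4/11.
||r||^2 = 540/11.

540/11


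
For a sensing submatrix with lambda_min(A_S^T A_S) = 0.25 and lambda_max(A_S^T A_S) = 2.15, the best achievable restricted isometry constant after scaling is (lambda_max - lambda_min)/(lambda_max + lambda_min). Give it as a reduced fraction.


lambda_max - lambda_min = 2.15 - 0.25 = 1.90.
lambda_max + lambda_min = 2.15 + 0.25 = 2.40.
delta = 1.90/2.40 = 190/240 = 19/24.

19/24


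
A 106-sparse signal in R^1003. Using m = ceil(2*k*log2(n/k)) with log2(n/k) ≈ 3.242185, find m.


log2(n/k) = log2(1003/106) ≈ 3.242185.
2*k*log2(n/k) ≈ 2*106*3.242185 = 687.34322.
m = ceil(687.34322) = 688.

688


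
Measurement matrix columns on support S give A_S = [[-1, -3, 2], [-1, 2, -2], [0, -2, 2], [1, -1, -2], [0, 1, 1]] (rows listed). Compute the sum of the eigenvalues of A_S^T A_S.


Sum of eigenvalues of A_S^T A_S = trace(A_S^T A_S) = sum of squared column norms of A_S.
A_S^T A_S diagonal: [3, 19, 17].
trace = 3 + 19 + 17 = 39.

39


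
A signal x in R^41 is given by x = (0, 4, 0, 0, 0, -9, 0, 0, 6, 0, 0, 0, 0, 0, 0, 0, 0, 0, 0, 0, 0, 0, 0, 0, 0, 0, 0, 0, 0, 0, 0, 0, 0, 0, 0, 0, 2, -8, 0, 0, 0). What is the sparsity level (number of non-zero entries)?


Non-zero positions: [1, 5, 8, 36, 37].
Sparsity = 5.

5


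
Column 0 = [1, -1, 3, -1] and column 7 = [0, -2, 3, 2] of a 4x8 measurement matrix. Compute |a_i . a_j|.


Inner product: 1*0 + -1*-2 + 3*3 + -1*2
Products: [0, 2, 9, -2]
Sum = 9.
|dot| = 9.

9


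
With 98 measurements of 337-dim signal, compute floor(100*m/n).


100*m/n = 100*98/337 ≈ 29.0801.
floor = 29.

29


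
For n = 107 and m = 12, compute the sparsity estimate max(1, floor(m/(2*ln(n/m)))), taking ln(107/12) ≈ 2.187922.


n/m = 107/12.
ln(n/m) ≈ 2.187922.
2*ln(n/m) ≈ 4.375844.
m/(2*ln(n/m)) ≈ 12/4.375844 ≈ 2.7423.
floor = 2.
k_max = max(1, 2) = 2.

2


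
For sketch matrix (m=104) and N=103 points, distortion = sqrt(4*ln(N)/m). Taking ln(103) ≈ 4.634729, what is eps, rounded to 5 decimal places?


ln(103) ≈ 4.634729.
4*ln(N)/m ≈ 4*4.634729/104 ≈ 0.17825881.
eps = sqrt(0.17825881) ≈ 0.4222071 ≈ 0.42221.

0.42221


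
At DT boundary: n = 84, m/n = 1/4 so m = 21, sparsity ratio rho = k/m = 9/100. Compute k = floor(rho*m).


m = 1/4*84 = 21.
rho = 9/100.
rho*m = 9/100*21 = 1.89.
k = floor(1.89) = 1.

1


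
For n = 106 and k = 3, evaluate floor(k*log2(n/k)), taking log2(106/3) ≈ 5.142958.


log2(n/k) = log2(106/3) ≈ 5.142958.
k*log2(n/k) ≈ 3*5.142958 = 15.428874.
floor(15.428874) = 15.

15


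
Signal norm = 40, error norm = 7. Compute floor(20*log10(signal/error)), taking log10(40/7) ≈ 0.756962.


||x||/||e|| = 40/7.
log10(40/7) ≈ 0.756962.
20*log10(||x||/||e||) ≈ 20*0.756962 = 15.13924.
floor(15.13924) = 15.

15


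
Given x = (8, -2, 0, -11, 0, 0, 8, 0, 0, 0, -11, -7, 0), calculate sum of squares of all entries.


Non-zero entries: [(0, 8), (1, -2), (3, -11), (6, 8), (10, -11), (11, -7)]
Squares: [64, 4, 121, 64, 121, 49]
||x||_2^2 = sum = 423.

423


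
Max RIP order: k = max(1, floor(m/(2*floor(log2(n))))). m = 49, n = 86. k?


floor(log2(86)) = 6.
2*6 = 12.
m/(2*floor(log2(n))) = 49/12 ≈ 4.0833.
floor = 4.
k = max(1, 4) = 4.

4


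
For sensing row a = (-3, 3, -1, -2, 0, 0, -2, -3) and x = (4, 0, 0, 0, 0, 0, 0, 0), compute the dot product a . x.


Non-zero terms: ['-3*4']
Products: [-12]
y = sum = -12.

-12


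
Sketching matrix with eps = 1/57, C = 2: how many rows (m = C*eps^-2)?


1/eps = 57.
(1/eps)^2 = 3249.
m = 2*3249 = 6498.

6498


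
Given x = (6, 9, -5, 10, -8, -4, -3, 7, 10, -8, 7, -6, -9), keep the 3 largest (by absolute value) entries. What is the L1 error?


Sorted |x_i| descending: [10, 10, 9, 9, 8, 8, 7, 7, 6, 6, 5, 4, 3]
Keep top 3: [10, 10, 9]
Tail entries: [9, 8, 8, 7, 7, 6, 6, 5, 4, 3]
L1 error = sum of tail = 63.

63


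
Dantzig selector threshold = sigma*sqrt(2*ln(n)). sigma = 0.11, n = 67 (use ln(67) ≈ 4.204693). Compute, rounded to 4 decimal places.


ln(67) ≈ 4.204693.
2*ln(n) ≈ 8.409386.
sqrt(2*ln(n)) ≈ sqrt(8.409386) ≈ 2.899894.
threshold ≈ 0.11*2.899894 = 0.31898834 ≈ 0.3190.

0.3190


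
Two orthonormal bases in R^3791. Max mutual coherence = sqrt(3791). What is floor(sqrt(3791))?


61^2 = 3721 <= 3791 < 3844 = 62^2, so 61 <= sqrt(3791) < 62.
floor(sqrt(3791)) = 61.

61


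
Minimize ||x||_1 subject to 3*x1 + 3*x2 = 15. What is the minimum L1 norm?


Axis intercepts:
  x1 = 5, x2 = 0: L1 = 5
  x1 = 0, x2 = 5: L1 = 5
x* = (5, 0)
||x*||_1 = 5.

5


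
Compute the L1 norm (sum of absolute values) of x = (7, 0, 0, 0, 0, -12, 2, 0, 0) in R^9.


Non-zero entries: [(0, 7), (5, -12), (6, 2)]
Absolute values: [7, 12, 2]
||x||_1 = sum = 21.

21


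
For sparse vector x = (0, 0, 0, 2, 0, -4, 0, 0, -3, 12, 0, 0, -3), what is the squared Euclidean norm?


Non-zero entries: [(3, 2), (5, -4), (8, -3), (9, 12), (12, -3)]
Squares: [4, 16, 9, 144, 9]
||x||_2^2 = sum = 182.

182


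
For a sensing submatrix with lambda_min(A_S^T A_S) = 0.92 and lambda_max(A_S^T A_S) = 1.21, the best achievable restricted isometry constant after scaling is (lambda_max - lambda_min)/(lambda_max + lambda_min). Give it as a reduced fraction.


lambda_max - lambda_min = 1.21 - 0.92 = 0.29.
lambda_max + lambda_min = 1.21 + 0.92 = 2.13.
delta = 0.29/2.13 = 29/213.

29/213


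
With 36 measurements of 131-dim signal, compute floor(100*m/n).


100*m/n = 100*36/131 ≈ 27.4809.
floor = 27.

27


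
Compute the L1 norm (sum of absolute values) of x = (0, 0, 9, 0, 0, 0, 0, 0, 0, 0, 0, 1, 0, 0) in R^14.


Non-zero entries: [(2, 9), (11, 1)]
Absolute values: [9, 1]
||x||_1 = sum = 10.

10


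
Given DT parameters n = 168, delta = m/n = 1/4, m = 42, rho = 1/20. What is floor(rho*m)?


m = 1/4*168 = 42.
rho = 1/20.
rho*m = 1/20*42 = 2.1.
k = floor(2.1) = 2.

2


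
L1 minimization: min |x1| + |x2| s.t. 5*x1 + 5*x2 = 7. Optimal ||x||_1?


Axis intercepts:
  x1 = 7/5, x2 = 0: L1 = 7/5
  x1 = 0, x2 = 7/5: L1 = 7/5
x* = (7/5, 0)
||x*||_1 = 7/5.

7/5
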